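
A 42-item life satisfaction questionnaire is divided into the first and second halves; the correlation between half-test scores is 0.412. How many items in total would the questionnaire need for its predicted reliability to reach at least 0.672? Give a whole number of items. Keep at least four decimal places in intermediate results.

62

Corrected full-test reliability: r_full = 2 × 0.412 / (1 + 0.412) ≈ 0.5836
Solve Spearman-Brown for n: n = 0.672(1 − 0.5836) / [0.5836(1 − 0.672)] = 1.4618
Items = 1.4618 × 42 ≈ 61.40 → 62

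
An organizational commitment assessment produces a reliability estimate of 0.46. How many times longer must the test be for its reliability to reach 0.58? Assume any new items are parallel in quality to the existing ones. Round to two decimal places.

1.62

Invert Spearman-Brown to solve for n:
n = r_target (1 − r_old) / [ r_old (1 − r_target) ]
n = 0.58 × (1 − 0.46) / [ 0.46 × (1 − 0.58) ]
n = 0.3132 / 0.1932 ≈ 1.6211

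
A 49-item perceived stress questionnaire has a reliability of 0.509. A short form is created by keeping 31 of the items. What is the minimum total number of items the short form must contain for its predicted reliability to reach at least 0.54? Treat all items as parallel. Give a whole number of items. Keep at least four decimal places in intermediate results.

Short-form reliability: n = 31/49 = 0.6327; r_31 = n·r/(1+(n−1)r) ≈ 0.3961
Length factor from the short form to reach 0.54: n' = 0.54(1 − 0.3961) / [0.3961(1 − 0.54)] ≈ 1.7898
Items = 1.7898 × 31 ≈ 55.48 → 56

56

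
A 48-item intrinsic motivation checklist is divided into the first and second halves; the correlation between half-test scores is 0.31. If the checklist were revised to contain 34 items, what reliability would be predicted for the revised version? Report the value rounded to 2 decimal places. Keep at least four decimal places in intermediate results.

0.39

First correct the split-half correlation to full-test reliability: r_full = 2 × 0.31 / (1 + 0.31) ≈ 0.4733
Then adjust to 34 items: n = 34/48 = 0.7083
r_new = n·r_full / (1 + (n − 1)·r_full) = 0.3352 / 0.8619 ≈ 0.3889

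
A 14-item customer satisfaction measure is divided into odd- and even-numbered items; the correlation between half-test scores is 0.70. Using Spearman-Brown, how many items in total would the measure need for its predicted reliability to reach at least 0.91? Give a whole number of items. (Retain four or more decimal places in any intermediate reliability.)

r_full = 2(0.70)/(1 + 0.70) = 0.8235
n = r_tgt(1 − r_full) / [r_full(1 − r_tgt)] = 0.91 × 0.1765 / (0.8235 × 0.09) ≈ 2.1671
Items = 2.1671 × 14 ≈ 30.34 → 31

31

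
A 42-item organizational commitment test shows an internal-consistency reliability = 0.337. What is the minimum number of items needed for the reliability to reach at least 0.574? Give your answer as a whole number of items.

Spearman-Brown solved for the length factor n:
n = r*(1 − r) / [ r (1 − r*) ]
n = 0.574 × (1 − 0.337) / [ 0.337 × (1 − 0.574) ]
  = 0.380562 / 0.143562 = 2.6509
Items needed = n × 42 = 2.6509 × 42 ≈ 111.34 → round up to 112

112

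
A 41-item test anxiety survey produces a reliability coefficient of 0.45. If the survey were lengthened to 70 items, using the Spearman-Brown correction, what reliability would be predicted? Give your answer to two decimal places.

0.58

The new length is 70/41 = 1.7073 times the old.
r_new = (1.7073 × 0.45) / (1 + (1.7073 − 1) × 0.45)
r_new = 0.7683 / 1.3183 ≈ 0.5828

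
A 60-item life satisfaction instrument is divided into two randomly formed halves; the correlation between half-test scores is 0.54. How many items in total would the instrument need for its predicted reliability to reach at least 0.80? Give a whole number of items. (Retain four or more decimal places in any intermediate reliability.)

r_full = 2(0.54)/(1 + 0.54) = 0.7013
Solve Spearman-Brown for n: n = 0.80(1 − 0.7013) / [0.7013(1 − 0.80)] = 1.7037
Items = 1.7037 × 60 ≈ 102.22 → 103

103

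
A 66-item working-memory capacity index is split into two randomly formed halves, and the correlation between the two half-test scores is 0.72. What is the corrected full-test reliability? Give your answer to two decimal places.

Each half is half the length of the full test, so the full test is n = 2 times a half.
r_full = 2(0.72) / (1 + 0.72)
       = 1.4400 / 1.7200 = 0.8372

0.84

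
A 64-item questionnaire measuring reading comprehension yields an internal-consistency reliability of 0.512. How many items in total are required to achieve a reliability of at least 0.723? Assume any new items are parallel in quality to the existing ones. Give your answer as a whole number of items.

160

Spearman-Brown solved for the length factor n:
n = r_target (1 − r_old) / [ r_old (1 − r_target) ]
n = 0.723(1 − 0.512) / [0.512(1 − 0.723)]
n = 0.352824 / 0.141824 ≈ 2.4878
2.4878 × 64 = 159.22 → 160 items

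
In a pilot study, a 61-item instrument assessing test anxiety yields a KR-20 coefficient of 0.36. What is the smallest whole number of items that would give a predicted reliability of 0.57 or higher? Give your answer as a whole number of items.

Rearranging the Spearman-Brown formula for n,
n = r*(1 − r) / [ r (1 − r*) ]
n = 0.57 × (1 − 0.36) / [ 0.36 × (1 − 0.57) ]
n = 0.3648 / 0.1548 ≈ 2.3566
So the test needs 2.3566 × 61 ≈ 143.75 items; rounding up, 144.

144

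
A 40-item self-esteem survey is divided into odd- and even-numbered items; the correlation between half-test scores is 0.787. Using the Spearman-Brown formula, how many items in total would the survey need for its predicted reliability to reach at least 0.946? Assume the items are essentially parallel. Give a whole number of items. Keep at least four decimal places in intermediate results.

95

r_full = 2(0.787)/(1 + 0.787) = 0.8808
Solve Spearman-Brown for n: n = 0.946(1 − 0.8808) / [0.8808(1 − 0.946)] = 2.3708
Items = 2.3708 × 40 ≈ 94.83 → 95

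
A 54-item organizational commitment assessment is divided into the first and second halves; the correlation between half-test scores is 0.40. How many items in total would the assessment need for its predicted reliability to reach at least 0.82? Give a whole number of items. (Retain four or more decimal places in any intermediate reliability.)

r_full = 2(0.40)/(1 + 0.40) = 0.5714
Solve Spearman-Brown for n: n = 0.82(1 − 0.5714) / [0.5714(1 − 0.82)] = 3.4171
Required items = 3.4171 × 54 = 184.52, so 185 items.

185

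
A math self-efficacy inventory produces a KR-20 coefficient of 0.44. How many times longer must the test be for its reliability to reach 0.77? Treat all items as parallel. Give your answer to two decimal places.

4.26

Rearranging the Spearman-Brown formula for n,
n = r*(1 − r) / [ r (1 − r*) ]
n = 0.77(1 − 0.44) / [0.44(1 − 0.77)]
n = 0.4312 / 0.1012 ≈ 4.2609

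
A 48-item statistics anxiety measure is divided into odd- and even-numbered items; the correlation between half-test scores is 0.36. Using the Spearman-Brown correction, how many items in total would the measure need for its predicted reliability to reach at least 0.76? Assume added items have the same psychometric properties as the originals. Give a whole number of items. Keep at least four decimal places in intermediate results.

Corrected full-test reliability: r_full = 2 × 0.36 / (1 + 0.36) ≈ 0.5294
Solve Spearman-Brown for n: n = 0.76(1 − 0.5294) / [0.5294(1 − 0.76)] = 2.8149
Items = 2.8149 × 48 ≈ 135.12 → 136

136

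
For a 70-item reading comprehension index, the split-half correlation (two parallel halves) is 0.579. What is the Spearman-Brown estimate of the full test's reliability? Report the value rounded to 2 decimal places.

Apply the Spearman-Brown correction with n = 2:
r_full = 2r_hh / (1 + r_hh) = 2 × 0.579 / (1 + 0.579)
       = 1.1580 / 1.5790 = 0.7334

0.73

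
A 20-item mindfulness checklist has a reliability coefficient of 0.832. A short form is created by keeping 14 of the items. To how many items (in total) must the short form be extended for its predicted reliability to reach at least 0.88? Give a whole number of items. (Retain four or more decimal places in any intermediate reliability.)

30

First, r for the 14-item form: n = 14/20 = 0.7000, so r_14 = 0.7000·0.832/(1 + (0.7000 − 1)·0.832) = 0.7761
Length factor from the short form to reach 0.88: n' = 0.88(1 − 0.7761) / [0.7761(1 − 0.88)] ≈ 2.1156
Items = 2.1156 × 14 ≈ 29.62 → 30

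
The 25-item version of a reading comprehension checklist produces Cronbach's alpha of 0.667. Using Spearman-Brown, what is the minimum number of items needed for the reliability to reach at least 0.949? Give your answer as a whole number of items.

Spearman-Brown solved for the length factor n:
n = r_target (1 − r_old) / [ r_old (1 − r_target) ]
n = [0.949 × 0.333] / [0.667 × 0.051]
  = 0.316017 / 0.034017 = 9.2900
Items needed = n × 25 = 9.2900 × 25 ≈ 232.25 → round up to 233

233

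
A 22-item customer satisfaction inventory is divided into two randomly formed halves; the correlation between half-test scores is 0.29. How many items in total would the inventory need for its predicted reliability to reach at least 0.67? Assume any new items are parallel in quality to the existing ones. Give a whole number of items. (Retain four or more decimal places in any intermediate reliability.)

r_full = 2(0.29)/(1 + 0.29) = 0.4496
Solve Spearman-Brown for n: n = 0.67(1 − 0.4496) / [0.4496(1 − 0.67)] = 2.4855
Items = 2.4855 × 22 ≈ 54.68 → 55

55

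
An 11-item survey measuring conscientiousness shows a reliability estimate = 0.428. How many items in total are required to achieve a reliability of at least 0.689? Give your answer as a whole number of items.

n = [0.689 × 0.572] / [0.428 × 0.311]
  = 0.394108 / 0.133108 = 2.9608
Items needed = n × 11 = 2.9608 × 11 ≈ 32.57 → round up to 33

33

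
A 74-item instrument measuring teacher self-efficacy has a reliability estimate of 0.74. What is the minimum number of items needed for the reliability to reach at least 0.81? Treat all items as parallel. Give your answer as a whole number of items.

111

Rearranging the Spearman-Brown formula for n,
n = r_target (1 − r_old) / [ r_old (1 − r_target) ]
n = 0.81(1 − 0.74) / [0.74(1 − 0.81)]
  = 0.2106 / 0.1406 = 1.4979
So the test needs 1.4979 × 74 ≈ 110.84 items; rounding up, 111.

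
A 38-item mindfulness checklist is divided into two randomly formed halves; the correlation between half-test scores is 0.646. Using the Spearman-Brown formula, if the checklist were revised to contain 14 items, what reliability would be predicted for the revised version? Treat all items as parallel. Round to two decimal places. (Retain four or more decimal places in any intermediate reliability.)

0.57

Spearman-Brown correction (n = 2): r_full = 2·0.646/(1 + 0.646) = 0.7849
Then adjust to 14 items: n = 14/38 = 0.3684
r_new = n·r_full / (1 + (n − 1)·r_full) = 0.2892 / 0.5043 ≈ 0.5735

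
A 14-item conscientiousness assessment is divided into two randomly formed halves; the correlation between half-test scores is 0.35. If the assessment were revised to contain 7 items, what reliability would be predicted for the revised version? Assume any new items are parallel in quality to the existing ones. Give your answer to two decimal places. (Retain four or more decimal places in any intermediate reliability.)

0.35

Spearman-Brown correction (n = 2): r_full = 2·0.35/(1 + 0.35) = 0.5185
Length factor from 14 to 7 items: n = 7/14 = 0.5000
r_new = n·r_full / (1 + (n − 1)·r_full) = 0.2592 / 0.7408 ≈ 0.3499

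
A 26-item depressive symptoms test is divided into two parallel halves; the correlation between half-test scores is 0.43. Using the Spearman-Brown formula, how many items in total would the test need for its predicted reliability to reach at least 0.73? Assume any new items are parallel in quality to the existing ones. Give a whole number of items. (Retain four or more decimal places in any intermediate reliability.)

Corrected full-test reliability: r_full = 2 × 0.43 / (1 + 0.43) ≈ 0.6014
Solve Spearman-Brown for n: n = 0.73(1 − 0.6014) / [0.6014(1 − 0.73)] = 1.7920
Items = 1.7920 × 26 ≈ 46.59 → 47

47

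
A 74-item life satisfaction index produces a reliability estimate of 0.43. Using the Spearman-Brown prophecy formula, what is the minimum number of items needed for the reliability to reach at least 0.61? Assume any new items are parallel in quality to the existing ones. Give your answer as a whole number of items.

n = 0.61(1 − 0.43) / [0.43(1 − 0.61)]
  = 0.3477 / 0.1677 = 2.0733
So the test needs 2.0733 × 74 ≈ 153.42 items; rounding up, 154.

154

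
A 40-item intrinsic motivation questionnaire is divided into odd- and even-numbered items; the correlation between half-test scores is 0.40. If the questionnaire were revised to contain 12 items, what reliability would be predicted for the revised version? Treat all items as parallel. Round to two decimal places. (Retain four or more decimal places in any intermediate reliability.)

0.29

First correct the split-half correlation to full-test reliability: r_full = 2 × 0.40 / (1 + 0.40) ≈ 0.5714
Length factor from 40 to 12 items: n = 12/40 = 0.3000
r_new = n·r_full / (1 + (n − 1)·r_full) = 0.1714 / 0.6000 ≈ 0.2857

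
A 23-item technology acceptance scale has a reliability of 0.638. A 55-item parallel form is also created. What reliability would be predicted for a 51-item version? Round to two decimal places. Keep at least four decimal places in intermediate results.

0.80

Only the ratio of lengths matters: n = 51/23 = 2.2174
r_{51} = n·r / (1 + (n − 1)·r) = 1.4147 / 1.7767 ≈ 0.7963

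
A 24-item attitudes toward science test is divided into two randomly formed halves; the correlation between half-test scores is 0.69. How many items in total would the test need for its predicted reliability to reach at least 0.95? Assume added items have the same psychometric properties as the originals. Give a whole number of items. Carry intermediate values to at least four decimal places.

Corrected full-test reliability: r_full = 2 × 0.69 / (1 + 0.69) ≈ 0.8166
Solve Spearman-Brown for n: n = 0.95(1 − 0.8166) / [0.8166(1 − 0.95)] = 4.2672
Items = 4.2672 × 24 ≈ 102.41 → 103

103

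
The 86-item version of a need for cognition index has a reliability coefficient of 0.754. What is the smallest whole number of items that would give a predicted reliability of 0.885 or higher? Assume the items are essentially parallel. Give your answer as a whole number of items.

n = 0.885(1 − 0.754) / [0.754(1 − 0.885)]
n = 0.217710 / 0.086710 ≈ 2.5108
So the test needs 2.5108 × 86 ≈ 215.93 items; rounding up, 216.

216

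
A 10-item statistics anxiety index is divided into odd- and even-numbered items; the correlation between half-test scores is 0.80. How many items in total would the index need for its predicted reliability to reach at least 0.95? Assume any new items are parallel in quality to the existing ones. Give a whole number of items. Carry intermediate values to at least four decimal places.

r_full = 2(0.80)/(1 + 0.80) = 0.8889
n = r_tgt(1 − r_full) / [r_full(1 − r_tgt)] = 0.95 × 0.1111 / (0.8889 × 0.05) ≈ 2.3747
Required items = 2.3747 × 10 = 23.75, so 24 items.

24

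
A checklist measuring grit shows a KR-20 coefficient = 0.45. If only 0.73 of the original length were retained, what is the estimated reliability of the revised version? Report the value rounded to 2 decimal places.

Apply the Spearman-Brown prophecy formula, r' = nr / [1 + (n − 1)r]:
r_new = 0.73·0.45 / [1 + (0.73 − 1)·0.45]
     = 0.3285 / 0.8785 = 0.3739

0.37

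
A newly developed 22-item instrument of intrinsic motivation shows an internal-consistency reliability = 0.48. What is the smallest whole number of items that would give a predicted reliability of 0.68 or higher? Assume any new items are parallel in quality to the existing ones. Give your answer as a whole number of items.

51

Invert Spearman-Brown to solve for n:
n = r_target (1 − r_old) / [ r_old (1 − r_target) ]
n = [0.68 × 0.52] / [0.48 × 0.32]
n = 0.3536 / 0.1536 ≈ 2.3021
2.3021 × 22 = 50.65 → 51 items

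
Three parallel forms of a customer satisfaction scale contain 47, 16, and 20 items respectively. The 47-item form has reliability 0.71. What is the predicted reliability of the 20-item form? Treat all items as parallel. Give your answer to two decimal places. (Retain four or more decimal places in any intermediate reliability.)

Only the ratio of lengths matters: n = 20/47 = 0.4255
r_{20} = n·r / (1 + (n − 1)·r) = 0.3021 / 0.5921 ≈ 0.5102

0.51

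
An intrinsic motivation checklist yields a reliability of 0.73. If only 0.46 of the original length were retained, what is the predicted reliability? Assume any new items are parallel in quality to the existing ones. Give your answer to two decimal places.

0.55

Spearman-Brown: r_new = n·r / (1 + (n − 1)·r)
r_new = (0.46 × 0.73) / (1 + (0.46 − 1) × 0.73)
     = 0.3358 / 0.6058 = 0.5543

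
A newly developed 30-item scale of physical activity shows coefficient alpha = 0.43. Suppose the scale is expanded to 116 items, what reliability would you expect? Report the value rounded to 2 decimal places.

n = 116/30 = 3.8667
Apply the Spearman-Brown prophecy formula, r' = nr / [1 + (n − 1)r]:
r_new = (3.8667 × 0.43) / (1 + (3.8667 − 1) × 0.43)
     = 1.6627 / 2.2327 = 0.7447

0.74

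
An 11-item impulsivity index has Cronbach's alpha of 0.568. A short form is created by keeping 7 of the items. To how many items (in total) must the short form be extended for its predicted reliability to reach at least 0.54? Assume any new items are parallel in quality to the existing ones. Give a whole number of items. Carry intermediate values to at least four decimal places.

10

First, r for the 7-item form: n = 7/11 = 0.6364, so r_7 = 0.6364·0.568/(1 + (0.6364 − 1)·0.568) = 0.4556
Then solve for n' with r_old = 0.4556, r_target = 0.54: n' = 0.54(1 − 0.4556)/[0.4556(1 − 0.54)] = 1.4027
Items = 1.4027 × 7 ≈ 9.82 → 10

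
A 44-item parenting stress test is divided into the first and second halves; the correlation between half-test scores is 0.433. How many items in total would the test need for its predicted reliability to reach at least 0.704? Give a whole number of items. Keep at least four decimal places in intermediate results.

69

Corrected full-test reliability: r_full = 2 × 0.433 / (1 + 0.433) ≈ 0.6043
Solve Spearman-Brown for n: n = 0.704(1 − 0.6043) / [0.6043(1 − 0.704)] = 1.5574
Required items = 1.5574 × 44 = 68.53, so 69 items.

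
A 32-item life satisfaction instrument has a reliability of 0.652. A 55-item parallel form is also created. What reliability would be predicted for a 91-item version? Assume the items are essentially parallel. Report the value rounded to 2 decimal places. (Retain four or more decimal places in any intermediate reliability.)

The 55-item form is not needed; work directly from the 32-item form with n = 91/32 = 2.8438.
r_{91} = n·r / (1 + (n − 1)·r) = 1.8542 / 2.2022 ≈ 0.8420

0.84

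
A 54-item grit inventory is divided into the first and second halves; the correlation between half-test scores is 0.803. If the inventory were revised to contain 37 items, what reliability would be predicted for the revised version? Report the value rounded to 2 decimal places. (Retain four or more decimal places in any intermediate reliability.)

0.85

First correct the split-half correlation to full-test reliability: r_full = 2 × 0.803 / (1 + 0.803) ≈ 0.8907
Then adjust to 37 items: n = 37/54 = 0.6852
r_new = n·r_full / (1 + (n − 1)·r_full) = 0.6103 / 0.7196 ≈ 0.8481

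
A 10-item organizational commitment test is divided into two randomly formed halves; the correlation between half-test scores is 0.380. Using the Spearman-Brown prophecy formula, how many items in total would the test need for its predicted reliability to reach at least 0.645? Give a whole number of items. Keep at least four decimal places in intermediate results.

15

r_full = 2(0.380)/(1 + 0.380) = 0.5507
n = r_tgt(1 − r_full) / [r_full(1 − r_tgt)] = 0.645 × 0.4493 / (0.5507 × 0.355) ≈ 1.4824
Required items = 1.4824 × 10 = 14.82, so 15 items.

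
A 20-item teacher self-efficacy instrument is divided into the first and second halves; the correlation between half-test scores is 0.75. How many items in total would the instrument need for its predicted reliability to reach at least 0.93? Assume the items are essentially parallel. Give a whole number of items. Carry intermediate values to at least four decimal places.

Corrected full-test reliability: r_full = 2 × 0.75 / (1 + 0.75) ≈ 0.8571
Solve Spearman-Brown for n: n = 0.93(1 − 0.8571) / [0.8571(1 − 0.93)] = 2.2151
Required items = 2.2151 × 20 = 44.30, so 45 items.

45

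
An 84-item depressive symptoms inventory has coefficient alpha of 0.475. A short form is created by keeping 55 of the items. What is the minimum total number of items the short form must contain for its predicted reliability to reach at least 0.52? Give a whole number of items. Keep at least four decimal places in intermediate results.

First, r for the 55-item form: n = 55/84 = 0.6548, so r_55 = 0.6548·0.475/(1 + (0.6548 − 1)·0.475) = 0.3720
Length factor from the short form to reach 0.52: n' = 0.52(1 − 0.3720) / [0.3720(1 − 0.52)] ≈ 1.8289
Items = 1.8289 × 55 ≈ 100.59 → 101

101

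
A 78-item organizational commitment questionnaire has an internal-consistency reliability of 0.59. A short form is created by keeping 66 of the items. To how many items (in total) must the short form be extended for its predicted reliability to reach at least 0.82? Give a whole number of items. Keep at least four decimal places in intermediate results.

247

Short-form reliability: n = 66/78 = 0.8462; r_66 = n·r/(1+(n−1)r) ≈ 0.5491
Length factor from the short form to reach 0.82: n' = 0.82(1 − 0.5491) / [0.5491(1 − 0.82)] ≈ 3.7408
Total items = 3.7408 × 66 = 246.89, rounded up to 247.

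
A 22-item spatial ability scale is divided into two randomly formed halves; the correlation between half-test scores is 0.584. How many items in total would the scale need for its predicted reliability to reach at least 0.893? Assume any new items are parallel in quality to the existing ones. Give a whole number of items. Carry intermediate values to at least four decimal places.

66

Corrected full-test reliability: r_full = 2 × 0.584 / (1 + 0.584) ≈ 0.7374
n = r_tgt(1 − r_full) / [r_full(1 − r_tgt)] = 0.893 × 0.2626 / (0.7374 × 0.107) ≈ 2.9721
Items = 2.9721 × 22 ≈ 65.39 → 66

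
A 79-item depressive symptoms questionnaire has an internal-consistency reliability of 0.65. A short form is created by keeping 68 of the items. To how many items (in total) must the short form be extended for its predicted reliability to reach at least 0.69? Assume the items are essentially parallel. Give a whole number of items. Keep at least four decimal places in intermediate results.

95

Short-form reliability: n = 68/79 = 0.8608; r_68 = n·r/(1+(n−1)r) ≈ 0.6152
Then solve for n' with r_old = 0.6152, r_target = 0.69: n' = 0.69(1 − 0.6152)/[0.6152(1 − 0.69)] = 1.3922
Total items = 1.3922 × 68 = 94.67, rounded up to 95.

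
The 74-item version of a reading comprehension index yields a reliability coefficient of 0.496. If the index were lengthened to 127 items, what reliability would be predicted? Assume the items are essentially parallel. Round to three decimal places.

The new length is 127/74 = 1.7162 times the old.
By Spearman-Brown, r_new = n r / (1 + (n − 1) r).
r_new = (1.7162 × 0.496) / (1 + (1.7162 − 1) × 0.496)
     = 0.8512 / 1.3552 = 0.6281

0.628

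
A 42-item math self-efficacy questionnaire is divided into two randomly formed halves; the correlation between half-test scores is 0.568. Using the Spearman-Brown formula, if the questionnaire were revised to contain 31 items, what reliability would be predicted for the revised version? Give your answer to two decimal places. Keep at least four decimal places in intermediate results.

Full-test reliability from the split-half r: r_full = 2(0.568)/(1 + 0.568) = 0.7245
Length factor from 42 to 31 items: n = 31/42 = 0.7381
r_new = n·r_full / (1 + (n − 1)·r_full) = 0.5348 / 0.8103 ≈ 0.6600

0.66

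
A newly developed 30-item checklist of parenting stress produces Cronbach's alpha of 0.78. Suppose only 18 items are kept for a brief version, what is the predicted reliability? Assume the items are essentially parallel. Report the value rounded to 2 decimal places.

0.68

Length ratio n = 18/30 = 0.6
r_new = (0.6 × 0.78) / (1 + (0.6 − 1) × 0.78)
     = 0.4680 / 0.6880 = 0.6802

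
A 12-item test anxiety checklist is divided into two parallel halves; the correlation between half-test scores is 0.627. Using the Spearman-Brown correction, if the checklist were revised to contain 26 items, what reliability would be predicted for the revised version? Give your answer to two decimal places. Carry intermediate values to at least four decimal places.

0.88

First correct the split-half correlation to full-test reliability: r_full = 2 × 0.627 / (1 + 0.627) ≈ 0.7707
Length factor from 12 to 26 items: n = 26/12 = 2.1667
r_new = n·r_full / (1 + (n − 1)·r_full) = 1.6699 / 1.8992 ≈ 0.8793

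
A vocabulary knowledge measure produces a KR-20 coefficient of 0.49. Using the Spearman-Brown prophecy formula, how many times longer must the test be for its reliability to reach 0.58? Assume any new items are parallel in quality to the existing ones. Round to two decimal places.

1.44

Rearranging the Spearman-Brown formula for n,
n = r_target (1 − r_old) / [ r_old (1 − r_target) ]
n = 0.58 × (1 − 0.49) / [ 0.49 × (1 − 0.58) ]
n = 0.2958 / 0.2058 ≈ 1.4373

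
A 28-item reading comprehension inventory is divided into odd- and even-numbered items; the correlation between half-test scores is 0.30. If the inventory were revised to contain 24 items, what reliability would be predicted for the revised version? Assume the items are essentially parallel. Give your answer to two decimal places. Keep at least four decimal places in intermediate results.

0.42

Full-test reliability from the split-half r: r_full = 2(0.30)/(1 + 0.30) = 0.4615
Length factor from 28 to 24 items: n = 24/28 = 0.8571
r_new = n·r_full / (1 + (n − 1)·r_full) = 0.3956 / 0.9341 ≈ 0.4235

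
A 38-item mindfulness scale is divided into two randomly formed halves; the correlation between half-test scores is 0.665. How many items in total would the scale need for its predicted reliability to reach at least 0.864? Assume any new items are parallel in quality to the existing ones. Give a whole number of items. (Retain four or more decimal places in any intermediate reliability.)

61

r_full = 2(0.665)/(1 + 0.665) = 0.7988
Solve Spearman-Brown for n: n = 0.864(1 − 0.7988) / [0.7988(1 − 0.864)] = 1.6002
Required items = 1.6002 × 38 = 60.81, so 61 items.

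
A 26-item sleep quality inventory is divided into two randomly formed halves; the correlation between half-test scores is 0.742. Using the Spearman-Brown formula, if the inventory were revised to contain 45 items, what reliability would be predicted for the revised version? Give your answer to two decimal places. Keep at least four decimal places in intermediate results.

Spearman-Brown correction (n = 2): r_full = 2·0.742/(1 + 0.742) = 0.8519
Then adjust to 45 items: n = 45/26 = 1.7308
r_new = n·r_full / (1 + (n − 1)·r_full) = 1.4745 / 1.6226 ≈ 0.9087

0.91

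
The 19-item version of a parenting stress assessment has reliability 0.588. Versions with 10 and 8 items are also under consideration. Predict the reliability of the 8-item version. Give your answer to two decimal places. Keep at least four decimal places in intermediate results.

The 10-item form is not needed; work directly from the 19-item form with n = 8/19 = 0.4211.
r_{8} = n·r / (1 + (n − 1)·r) = 0.2476 / 0.6596 ≈ 0.3754

0.38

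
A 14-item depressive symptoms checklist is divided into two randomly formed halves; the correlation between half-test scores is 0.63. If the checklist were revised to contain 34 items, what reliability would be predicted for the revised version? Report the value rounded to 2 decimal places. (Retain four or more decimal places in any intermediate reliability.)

0.89

Full-test reliability from the split-half r: r_full = 2(0.63)/(1 + 0.63) = 0.7730
Length factor from 14 to 34 items: n = 34/14 = 2.4286
r_new = n·r_full / (1 + (n − 1)·r_full) = 1.8773 / 2.1043 ≈ 0.8921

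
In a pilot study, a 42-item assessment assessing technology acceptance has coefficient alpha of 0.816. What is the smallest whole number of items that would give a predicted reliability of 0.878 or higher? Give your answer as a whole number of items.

69

Spearman-Brown solved for the length factor n:
n = r_target (1 − r_old) / [ r_old (1 − r_target) ]
n = 0.878 × (1 − 0.816) / [ 0.816 × (1 − 0.878) ]
n = 0.161552 / 0.099552 ≈ 1.6228
So the test needs 1.6228 × 42 ≈ 68.16 items; rounding up, 69.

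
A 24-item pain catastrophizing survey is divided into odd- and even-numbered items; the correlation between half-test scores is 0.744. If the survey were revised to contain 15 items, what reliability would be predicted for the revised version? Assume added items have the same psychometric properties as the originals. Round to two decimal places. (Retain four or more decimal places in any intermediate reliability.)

Full-test reliability from the split-half r: r_full = 2(0.744)/(1 + 0.744) = 0.8532
Then adjust to 15 items: n = 15/24 = 0.6250
r_new = n·r_full / (1 + (n − 1)·r_full) = 0.5333 / 0.6801 ≈ 0.7841

0.78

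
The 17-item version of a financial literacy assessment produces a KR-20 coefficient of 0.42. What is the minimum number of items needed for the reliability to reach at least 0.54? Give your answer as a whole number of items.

28

Rearranging the Spearman-Brown formula for n,
n = r_target (1 − r_old) / [ r_old (1 − r_target) ]
n = 0.54(1 − 0.42) / [0.42(1 − 0.54)]
  = 0.3132 / 0.1932 = 1.6211
Items needed = n × 17 = 1.6211 × 17 ≈ 27.56 → round up to 28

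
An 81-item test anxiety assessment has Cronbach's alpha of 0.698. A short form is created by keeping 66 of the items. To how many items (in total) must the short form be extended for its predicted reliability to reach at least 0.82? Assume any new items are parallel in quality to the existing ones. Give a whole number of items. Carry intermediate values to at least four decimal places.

Short-form reliability: n = 66/81 = 0.8148; r_66 = n·r/(1+(n−1)r) ≈ 0.6532
Length factor from the short form to reach 0.82: n' = 0.82(1 − 0.6532) / [0.6532(1 − 0.82)] ≈ 2.4187
Total items = 2.4187 × 66 = 159.63, rounded up to 160.

160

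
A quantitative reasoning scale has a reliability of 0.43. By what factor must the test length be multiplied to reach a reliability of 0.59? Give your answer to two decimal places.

n = 0.59 × (1 − 0.43) / [ 0.43 × (1 − 0.59) ]
n = 0.3363 / 0.1763 ≈ 1.9075

1.91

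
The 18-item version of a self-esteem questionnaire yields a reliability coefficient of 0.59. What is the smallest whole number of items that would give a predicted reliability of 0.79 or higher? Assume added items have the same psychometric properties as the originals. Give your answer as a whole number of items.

Spearman-Brown solved for the length factor n:
n = r_target (1 − r_old) / [ r_old (1 − r_target) ]
n = 0.79(1 − 0.59) / [0.59(1 − 0.79)]
  = 0.3239 / 0.1239 = 2.6142
So the test needs 2.6142 × 18 ≈ 47.06 items; rounding up, 48.

48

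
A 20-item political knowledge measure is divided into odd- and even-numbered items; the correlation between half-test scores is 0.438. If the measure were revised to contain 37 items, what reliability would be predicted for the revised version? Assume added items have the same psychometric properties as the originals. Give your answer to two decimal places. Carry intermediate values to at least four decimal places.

Spearman-Brown correction (n = 2): r_full = 2·0.438/(1 + 0.438) = 0.6092
Length factor from 20 to 37 items: n = 37/20 = 1.8500
r_new = n·r_full / (1 + (n − 1)·r_full) = 1.1270 / 1.5178 ≈ 0.7425

0.74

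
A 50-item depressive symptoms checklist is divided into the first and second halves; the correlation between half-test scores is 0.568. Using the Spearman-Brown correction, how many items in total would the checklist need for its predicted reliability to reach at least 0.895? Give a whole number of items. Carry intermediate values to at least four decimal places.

Corrected full-test reliability: r_full = 2 × 0.568 / (1 + 0.568) ≈ 0.7245
n = r_tgt(1 − r_full) / [r_full(1 − r_tgt)] = 0.895 × 0.2755 / (0.7245 × 0.105) ≈ 3.2413
Items = 3.2413 × 50 ≈ 162.06 → 163

163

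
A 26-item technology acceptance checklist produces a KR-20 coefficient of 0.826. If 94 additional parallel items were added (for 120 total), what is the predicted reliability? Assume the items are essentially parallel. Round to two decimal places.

0.96

n = 120/26 = 4.6154
r_new = 4.6154·0.826 / [1 + (4.6154 − 1)·0.826]
r_new = 3.8123 / 3.9863 ≈ 0.9564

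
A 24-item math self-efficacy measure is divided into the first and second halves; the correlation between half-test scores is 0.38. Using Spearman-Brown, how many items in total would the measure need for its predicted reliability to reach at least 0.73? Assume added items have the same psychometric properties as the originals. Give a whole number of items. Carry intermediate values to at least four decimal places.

r_full = 2(0.38)/(1 + 0.38) = 0.5507
n = r_tgt(1 − r_full) / [r_full(1 − r_tgt)] = 0.73 × 0.4493 / (0.5507 × 0.27) ≈ 2.2059
Required items = 2.2059 × 24 = 52.94, so 53 items.

53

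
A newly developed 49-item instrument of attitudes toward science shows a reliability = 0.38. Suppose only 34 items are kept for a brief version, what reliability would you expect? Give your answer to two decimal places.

0.30

Length ratio n = 34/49 = 0.6939
Apply the Spearman-Brown prophecy formula, r' = nr / [1 + (n − 1)r]:
r_new = 0.6939·0.38 / [1 + (0.6939 − 1)·0.38]
     = 0.2637 / 0.8837 = 0.2984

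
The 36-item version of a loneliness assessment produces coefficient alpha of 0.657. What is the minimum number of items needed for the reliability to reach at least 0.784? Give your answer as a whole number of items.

69

Rearranging the Spearman-Brown formula for n,
n = r_target (1 − r_old) / [ r_old (1 − r_target) ]
n = [0.784 × 0.343] / [0.657 × 0.216]
  = 0.268912 / 0.141912 = 1.8949
Items needed = n × 36 = 1.8949 × 36 ≈ 68.22 → round up to 69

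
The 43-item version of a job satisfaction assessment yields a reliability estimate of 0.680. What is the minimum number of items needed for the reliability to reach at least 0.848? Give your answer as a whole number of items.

Rearranging the Spearman-Brown formula for n,
n = r*(1 − r) / [ r (1 − r*) ]
n = [0.848 × 0.320] / [0.680 × 0.152]
  = 0.271360 / 0.103360 = 2.6254
Items needed = n × 43 = 2.6254 × 43 ≈ 112.89 → round up to 113

113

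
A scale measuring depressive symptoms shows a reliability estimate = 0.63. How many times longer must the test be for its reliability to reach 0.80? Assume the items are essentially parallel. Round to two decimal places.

2.35

n = [0.80 × 0.37] / [0.63 × 0.20]
n = 0.2960 / 0.1260 ≈ 2.3492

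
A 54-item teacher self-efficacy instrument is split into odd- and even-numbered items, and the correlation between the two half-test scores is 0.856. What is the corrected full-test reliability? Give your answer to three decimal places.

0.922

Apply the Spearman-Brown correction with n = 2:
r_full = 2(0.856) / (1 + 0.856)
       = 1.7120 / 1.8560 = 0.9224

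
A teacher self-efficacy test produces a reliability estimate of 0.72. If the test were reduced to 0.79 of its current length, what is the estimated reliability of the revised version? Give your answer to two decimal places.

By Spearman-Brown, r_new = n r / (1 + (n − 1) r).
r_new = (0.79 × 0.72) / (1 + (0.79 − 1) × 0.72)
     = 0.5688 / 0.8488 = 0.6701

0.67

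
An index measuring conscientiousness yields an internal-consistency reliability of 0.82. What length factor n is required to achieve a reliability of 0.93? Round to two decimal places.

n = [0.93 × 0.18] / [0.82 × 0.07]
n = 0.1674 / 0.0574 ≈ 2.9164

2.92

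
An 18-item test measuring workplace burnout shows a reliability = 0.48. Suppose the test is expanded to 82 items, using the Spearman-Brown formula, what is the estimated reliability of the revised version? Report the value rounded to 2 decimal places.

n = 82/18 = 4.5556
Apply the Spearman-Brown prophecy formula, r' = nr / [1 + (n − 1)r]:
r_new = 4.5556·0.48 / [1 + (4.5556 − 1)·0.48]
     = 2.1867 / 2.7067 = 0.8079

0.81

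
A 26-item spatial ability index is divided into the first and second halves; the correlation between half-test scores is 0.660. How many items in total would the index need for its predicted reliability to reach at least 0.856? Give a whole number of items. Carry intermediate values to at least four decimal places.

40

Corrected full-test reliability: r_full = 2 × 0.660 / (1 + 0.660) ≈ 0.7952
Solve Spearman-Brown for n: n = 0.856(1 − 0.7952) / [0.7952(1 − 0.856)] = 1.5310
Required items = 1.5310 × 26 = 39.81, so 40 items.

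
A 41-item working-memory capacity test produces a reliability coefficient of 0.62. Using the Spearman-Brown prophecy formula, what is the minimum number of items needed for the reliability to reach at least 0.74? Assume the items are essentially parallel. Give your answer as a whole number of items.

n = 0.74 × (1 − 0.62) / [ 0.62 × (1 − 0.74) ]
  = 0.2812 / 0.1612 = 1.7444
Items needed = n × 41 = 1.7444 × 41 ≈ 71.52 → round up to 72

72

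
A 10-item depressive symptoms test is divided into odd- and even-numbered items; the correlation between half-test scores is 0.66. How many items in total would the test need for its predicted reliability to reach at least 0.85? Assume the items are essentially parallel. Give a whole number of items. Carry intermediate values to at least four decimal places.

r_full = 2(0.66)/(1 + 0.66) = 0.7952
Solve Spearman-Brown for n: n = 0.85(1 − 0.7952) / [0.7952(1 − 0.85)] = 1.4594
Items = 1.4594 × 10 ≈ 14.59 → 15

15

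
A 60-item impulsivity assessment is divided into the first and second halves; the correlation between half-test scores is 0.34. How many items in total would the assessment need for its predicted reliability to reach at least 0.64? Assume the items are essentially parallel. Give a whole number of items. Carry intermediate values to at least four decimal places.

Corrected full-test reliability: r_full = 2 × 0.34 / (1 + 0.34) ≈ 0.5075
n = r_tgt(1 − r_full) / [r_full(1 − r_tgt)] = 0.64 × 0.4925 / (0.5075 × 0.36) ≈ 1.7252
Items = 1.7252 × 60 ≈ 103.51 → 104

104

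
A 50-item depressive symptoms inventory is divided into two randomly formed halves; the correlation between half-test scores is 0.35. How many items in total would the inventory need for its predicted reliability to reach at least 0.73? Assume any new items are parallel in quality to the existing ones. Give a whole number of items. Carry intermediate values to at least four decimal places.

Corrected full-test reliability: r_full = 2 × 0.35 / (1 + 0.35) ≈ 0.5185
Solve Spearman-Brown for n: n = 0.73(1 − 0.5185) / [0.5185(1 − 0.73)] = 2.5108
Items = 2.5108 × 50 ≈ 125.54 → 126

126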